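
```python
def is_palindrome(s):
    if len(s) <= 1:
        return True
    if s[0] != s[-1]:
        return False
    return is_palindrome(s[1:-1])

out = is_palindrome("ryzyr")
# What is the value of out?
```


is_palindrome("ryzyr")
"ryzyr": s[0]='r' == s[-1]='r' -> is_palindrome("yzy")
"yzy": s[0]='y' == s[-1]='y' -> is_palindrome("z")
"z": len <= 1 -> True
= True


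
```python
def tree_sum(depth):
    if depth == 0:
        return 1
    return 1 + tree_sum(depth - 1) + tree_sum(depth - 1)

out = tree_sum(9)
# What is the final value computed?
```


tree_sum(9)
= 1 + tree_sum(8) + tree_sum(8)
= 1 + 2 * tree_sum(8)
tree_sum(k) = 2^(k+1) - 1
tree_sum(0) = 1
tree_sum(1) = 3
tree_sum(2) = 7
tree_sum(3) = 15
tree_sum(4) = 31
tree_sum(9) = 2^10 - 1 = 1023


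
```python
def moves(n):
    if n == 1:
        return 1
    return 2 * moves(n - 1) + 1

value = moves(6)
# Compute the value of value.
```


moves(6)
= 2 * moves(5) + 1
= 2 * (2 * moves(4) + 1) + 1
= 2 * (2 * (2 * moves(3) + 1) + 1) + 1
= 2 * (2 * (2 * (2 * moves(2) + 1) + 1) + 1) + 1
= 2 * (2 * (2 * (2 * (2 * moves(1) + 1) + 1) + 1) + 1) + 1
Now compute bottom-up:
moves(1) = 1
moves(2) = 2 * 1 + 1 = 3
moves(3) = 2 * 3 + 1 = 7
moves(4) = 2 * 7 + 1 = 15
moves(5) = 2 * 15 + 1 = 31
moves(6) = 2 * 31 + 1 = 63
= 63


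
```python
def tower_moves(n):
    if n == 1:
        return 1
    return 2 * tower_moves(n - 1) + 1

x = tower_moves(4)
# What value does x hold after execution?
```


tower_moves(4)
= 2 * tower_moves(3) + 1
= 2 * (2 * tower_moves(2) + 1) + 1
= 2 * (2 * (2 * tower_moves(1) + 1) + 1) + 1
Now compute bottom-up:
tower_moves(1) = 1
tower_moves(2) = 2 * 1 + 1 = 3
tower_moves(3) = 2 * 3 + 1 = 7
tower_moves(4) = 2 * 7 + 1 = 15
= 15


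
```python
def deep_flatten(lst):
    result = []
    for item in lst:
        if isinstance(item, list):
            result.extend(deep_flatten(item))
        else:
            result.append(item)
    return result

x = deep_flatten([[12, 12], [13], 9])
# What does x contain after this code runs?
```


deep_flatten([[12, 12], [13], 9])
Processing each element:
  [12, 12] is a list -> deep_flatten recursively -> [12, 12]
  [13] is a list -> deep_flatten recursively -> [13]
  9 is not a list -> append 9
= [12, 12, 13, 9]


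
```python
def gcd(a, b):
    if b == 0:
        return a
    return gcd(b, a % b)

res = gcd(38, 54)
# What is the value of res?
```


gcd(38, 54)
= gcd(54, 38 % 54) = gcd(54, 38)
= gcd(38, 54 % 38) = gcd(38, 16)
= gcd(16, 38 % 16) = gcd(16, 6)
= gcd(6, 16 % 6) = gcd(6, 4)
= gcd(4, 6 % 4) = gcd(4, 2)
= gcd(2, 4 % 2) = gcd(2, 0)
b == 0, return a = 2


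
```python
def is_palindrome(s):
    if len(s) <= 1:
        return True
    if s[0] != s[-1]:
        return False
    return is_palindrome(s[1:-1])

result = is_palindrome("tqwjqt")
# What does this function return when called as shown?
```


is_palindrome("tqwjqt")
"tqwjqt": s[0]='t' == s[-1]='t' -> is_palindrome("qwjq")
"qwjq": s[0]='q' == s[-1]='q' -> is_palindrome("wj")
"wj": s[0]='w' != s[-1]='j' -> False
= False


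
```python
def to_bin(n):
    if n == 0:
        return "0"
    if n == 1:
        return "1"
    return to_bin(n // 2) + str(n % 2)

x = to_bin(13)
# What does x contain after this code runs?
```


to_bin(13)
= to_bin(6) + "1"
= to_bin(3) + "0" + "1"
= to_bin(1) + "1" + "0" + "1"
= "1" + "1" + "0" + "1"
= "1101"


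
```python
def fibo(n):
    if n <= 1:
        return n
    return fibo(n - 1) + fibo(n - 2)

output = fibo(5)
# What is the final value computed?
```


fibo(5)
= fibo(4) + fibo(3)
= (fibo(3) + fibo(2)) + fibo(3)
Computing bottom-up: fibo(0)=0, fibo(1)=1, fibo(2)=1, fibo(3)=2, fibo(4)=3, fibo(5)=5
= 5


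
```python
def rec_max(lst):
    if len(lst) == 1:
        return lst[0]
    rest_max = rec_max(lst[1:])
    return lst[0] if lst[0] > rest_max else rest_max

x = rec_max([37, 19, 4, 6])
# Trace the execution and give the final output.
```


rec_max([37, 19, 4, 6])
= compare 37 with rec_max([19, 4, 6])
= compare 19 with rec_max([4, 6])
= compare 4 with rec_max([6])
Base: rec_max([6]) = 6
compare 4 with 6: max = 6
compare 19 with 6: max = 19
compare 37 with 19: max = 37
= 37


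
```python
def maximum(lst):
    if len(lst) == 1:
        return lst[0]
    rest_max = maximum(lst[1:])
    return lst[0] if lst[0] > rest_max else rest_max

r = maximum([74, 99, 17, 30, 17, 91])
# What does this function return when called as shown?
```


maximum([74, 99, 17, 30, 17, 91])
= compare 74 with maximum([99, 17, 30, 17, 91])
= compare 99 with maximum([17, 30, 17, 91])
= compare 17 with maximum([30, 17, 91])
= compare 30 with maximum([17, 91])
= compare 17 with maximum([91])
Base: maximum([91]) = 91
compare 17 with 91: max = 91
compare 30 with 91: max = 91
compare 17 with 91: max = 91
compare 99 with 91: max = 99
compare 74 with 99: max = 99
= 99


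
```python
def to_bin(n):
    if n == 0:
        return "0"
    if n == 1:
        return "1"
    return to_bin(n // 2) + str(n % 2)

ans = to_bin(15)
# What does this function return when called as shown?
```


to_bin(15)
= to_bin(7) + "1"
= to_bin(3) + "1" + "1"
= to_bin(1) + "1" + "1" + "1"
= "1" + "1" + "1" + "1"
= "1111"


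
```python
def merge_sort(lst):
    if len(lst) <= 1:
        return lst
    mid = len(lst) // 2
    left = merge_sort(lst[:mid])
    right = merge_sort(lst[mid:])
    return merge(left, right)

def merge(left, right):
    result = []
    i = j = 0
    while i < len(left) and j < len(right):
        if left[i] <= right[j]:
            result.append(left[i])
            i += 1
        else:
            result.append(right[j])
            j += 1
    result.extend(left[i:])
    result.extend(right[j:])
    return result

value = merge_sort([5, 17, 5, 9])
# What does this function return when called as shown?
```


merge_sort([5, 17, 5, 9])
Split into [5, 17] and [5, 9]
Left sorted: [5, 17]
Right sorted: [5, 9]
Merge [5, 17] and [5, 9]
= [5, 5, 9, 17]


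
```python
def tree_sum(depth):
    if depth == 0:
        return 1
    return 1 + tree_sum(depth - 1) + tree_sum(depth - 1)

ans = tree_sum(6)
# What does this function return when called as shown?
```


tree_sum(6)
= 1 + tree_sum(5) + tree_sum(5)
= 1 + 2 * tree_sum(5)
tree_sum(k) = 2^(k+1) - 1
tree_sum(0) = 1
tree_sum(1) = 3
tree_sum(2) = 7
tree_sum(3) = 15
tree_sum(4) = 31
tree_sum(6) = 2^7 - 1 = 127


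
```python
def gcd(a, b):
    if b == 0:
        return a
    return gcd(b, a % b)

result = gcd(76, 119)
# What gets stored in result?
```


gcd(76, 119)
= gcd(119, 76 % 119) = gcd(119, 76)
= gcd(76, 119 % 76) = gcd(76, 43)
= gcd(43, 76 % 43) = gcd(43, 33)
= gcd(33, 43 % 33) = gcd(33, 10)
= gcd(10, 33 % 10) = gcd(10, 3)
= gcd(3, 10 % 3) = gcd(3, 1)
= gcd(1, 3 % 1) = gcd(1, 0)
b == 0, return a = 1


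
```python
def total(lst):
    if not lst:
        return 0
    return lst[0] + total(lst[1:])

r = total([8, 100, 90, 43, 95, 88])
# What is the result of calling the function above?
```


total([8, 100, 90, 43, 95, 88])
= 8 + total([100, 90, 43, 95, 88])
= 8 + 100 + total([90, 43, 95, 88])
= 8 + 100 + 90 + total([43, 95, 88])
= 8 + 100 + 90 + 43 + total([95, 88])
= 8 + 100 + 90 + 43 + 95 + total([88])
= 8 + 100 + 90 + 43 + 95 + 88 + total([])
= 8 + 100 + 90 + 43 + 95 + 88 + 0
= 424


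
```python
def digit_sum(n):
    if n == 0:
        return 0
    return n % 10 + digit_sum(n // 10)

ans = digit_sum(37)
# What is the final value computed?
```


digit_sum(37)
= 7 + digit_sum(3)
= 7 + 3 + digit_sum(0)
= 7 + 3 + 0
= 10


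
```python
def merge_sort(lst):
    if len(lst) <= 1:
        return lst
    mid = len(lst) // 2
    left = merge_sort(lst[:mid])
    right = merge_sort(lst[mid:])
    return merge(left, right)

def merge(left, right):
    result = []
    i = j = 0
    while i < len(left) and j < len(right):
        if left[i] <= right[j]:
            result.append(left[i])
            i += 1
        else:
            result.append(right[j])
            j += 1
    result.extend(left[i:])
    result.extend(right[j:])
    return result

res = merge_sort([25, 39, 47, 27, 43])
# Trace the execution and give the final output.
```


merge_sort([25, 39, 47, 27, 43])
Split into [25, 39] and [47, 27, 43]
Left sorted: [25, 39]
Right sorted: [27, 43, 47]
Merge [25, 39] and [27, 43, 47]
= [25, 27, 39, 43, 47]


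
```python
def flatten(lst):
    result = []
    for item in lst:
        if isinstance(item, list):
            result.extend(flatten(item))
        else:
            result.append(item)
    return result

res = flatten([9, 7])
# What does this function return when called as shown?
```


flatten([9, 7])
Processing each element:
  9 is not a list -> append 9
  7 is not a list -> append 7
= [9, 7]


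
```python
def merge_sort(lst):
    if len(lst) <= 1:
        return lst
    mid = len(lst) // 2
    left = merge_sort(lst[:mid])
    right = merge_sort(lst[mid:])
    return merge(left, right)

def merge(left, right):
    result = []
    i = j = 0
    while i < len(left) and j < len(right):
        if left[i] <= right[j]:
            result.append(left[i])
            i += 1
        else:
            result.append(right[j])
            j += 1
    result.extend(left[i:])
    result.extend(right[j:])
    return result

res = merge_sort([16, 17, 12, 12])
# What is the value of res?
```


merge_sort([16, 17, 12, 12])
Split into [16, 17] and [12, 12]
Left sorted: [16, 17]
Right sorted: [12, 12]
Merge [16, 17] and [12, 12]
= [12, 12, 16, 17]


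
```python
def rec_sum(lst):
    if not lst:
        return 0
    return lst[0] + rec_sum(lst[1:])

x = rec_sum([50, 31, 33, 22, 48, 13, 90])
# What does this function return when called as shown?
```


rec_sum([50, 31, 33, 22, 48, 13, 90])
= 50 + rec_sum([31, 33, 22, 48, 13, 90])
= 50 + 31 + rec_sum([33, 22, 48, 13, 90])
= 50 + 31 + 33 + rec_sum([22, 48, 13, 90])
= 50 + 31 + 33 + 22 + rec_sum([48, 13, 90])
= 50 + 31 + 33 + 22 + 48 + rec_sum([13, 90])
= 50 + 31 + 33 + 22 + 48 + 13 + rec_sum([90])
= 50 + 31 + 33 + 22 + 48 + 13 + 90 + rec_sum([])
= 50 + 31 + 33 + 22 + 48 + 13 + 90 + 0
= 287


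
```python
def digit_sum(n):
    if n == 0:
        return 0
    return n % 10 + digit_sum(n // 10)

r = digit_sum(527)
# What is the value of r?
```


digit_sum(527)
= 7 + digit_sum(52)
= 7 + 2 + digit_sum(5)
= 7 + 2 + 5 + digit_sum(0)
= 7 + 2 + 5 + 0
= 14


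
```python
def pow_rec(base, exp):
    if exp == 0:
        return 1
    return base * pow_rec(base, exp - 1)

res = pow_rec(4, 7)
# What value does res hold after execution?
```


pow_rec(4, 7)
= 4 * pow_rec(4, 6)
= 4 * 4 * pow_rec(4, 5)
= 4 * 4 * 4 * pow_rec(4, 4)
= 4 * 4 * 4 * 4 * pow_rec(4, 3)
= 4 * 4 * 4 * 4 * 4 * pow_rec(4, 2)
= 4 * 4 * 4 * 4 * 4 * 4 * pow_rec(4, 1)
= 4 * 4 * 4 * 4 * 4 * 4 * 4 * pow_rec(4, 0)
= 4 * 4 * 4 * 4 * 4 * 4 * 4 * 1
= 16384


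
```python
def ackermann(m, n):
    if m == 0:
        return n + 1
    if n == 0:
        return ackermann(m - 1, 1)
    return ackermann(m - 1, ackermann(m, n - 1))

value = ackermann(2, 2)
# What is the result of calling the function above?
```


ackermann(2, 2)
= ackermann(1, ackermann(2, 1))
First compute ackermann(2, 1) = 5
= ackermann(1, 5)
= 7


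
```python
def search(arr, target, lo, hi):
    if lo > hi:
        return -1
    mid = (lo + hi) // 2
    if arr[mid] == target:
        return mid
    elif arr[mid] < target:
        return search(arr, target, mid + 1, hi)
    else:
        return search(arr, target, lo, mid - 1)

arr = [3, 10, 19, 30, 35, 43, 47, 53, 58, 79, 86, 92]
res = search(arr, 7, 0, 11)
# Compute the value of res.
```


search(arr, 7, 0, 11)
lo=0, hi=11, mid=5, arr[mid]=43
43 > 7, search left half
lo=0, hi=4, mid=2, arr[mid]=19
19 > 7, search left half
lo=0, hi=1, mid=0, arr[mid]=3
3 < 7, search right half
lo=1, hi=1, mid=1, arr[mid]=10
10 > 7, search left half
lo > hi, target not found, return -1
= -1


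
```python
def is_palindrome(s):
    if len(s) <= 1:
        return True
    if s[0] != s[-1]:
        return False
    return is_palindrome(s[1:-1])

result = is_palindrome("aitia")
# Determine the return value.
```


is_palindrome("aitia")
"aitia": s[0]='a' == s[-1]='a' -> is_palindrome("iti")
"iti": s[0]='i' == s[-1]='i' -> is_palindrome("t")
"t": len <= 1 -> True
= True


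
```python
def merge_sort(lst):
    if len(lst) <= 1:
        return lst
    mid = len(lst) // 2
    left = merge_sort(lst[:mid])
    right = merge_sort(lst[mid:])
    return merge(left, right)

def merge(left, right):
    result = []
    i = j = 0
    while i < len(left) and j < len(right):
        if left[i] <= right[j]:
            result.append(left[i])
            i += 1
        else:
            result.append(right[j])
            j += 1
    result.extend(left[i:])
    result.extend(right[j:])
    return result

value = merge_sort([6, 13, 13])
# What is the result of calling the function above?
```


merge_sort([6, 13, 13])
Split into [6] and [13, 13]
Left sorted: [6]
Right sorted: [13, 13]
Merge [6] and [13, 13]
= [6, 13, 13]


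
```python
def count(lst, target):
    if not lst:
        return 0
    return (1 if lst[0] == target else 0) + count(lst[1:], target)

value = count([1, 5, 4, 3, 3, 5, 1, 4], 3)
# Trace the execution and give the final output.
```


count([1, 5, 4, 3, 3, 5, 1, 4], 3)
lst[0]=1 != 3: 0 + count([5, 4, 3, 3, 5, 1, 4], 3)
lst[0]=5 != 3: 0 + count([4, 3, 3, 5, 1, 4], 3)
lst[0]=4 != 3: 0 + count([3, 3, 5, 1, 4], 3)
lst[0]=3 == 3: 1 + count([3, 5, 1, 4], 3)
lst[0]=3 == 3: 1 + count([5, 1, 4], 3)
lst[0]=5 != 3: 0 + count([1, 4], 3)
lst[0]=1 != 3: 0 + count([4], 3)
lst[0]=4 != 3: 0 + count([], 3)
= 2


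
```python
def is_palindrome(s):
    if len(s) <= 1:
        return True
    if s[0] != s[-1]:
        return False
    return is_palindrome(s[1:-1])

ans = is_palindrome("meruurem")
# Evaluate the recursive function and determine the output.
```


is_palindrome("meruurem")
"meruurem": s[0]='m' == s[-1]='m' -> is_palindrome("eruure")
"eruure": s[0]='e' == s[-1]='e' -> is_palindrome("ruur")
"ruur": s[0]='r' == s[-1]='r' -> is_palindrome("uu")
"uu": s[0]='u' == s[-1]='u' -> is_palindrome("")
"": len <= 1 -> True
= True


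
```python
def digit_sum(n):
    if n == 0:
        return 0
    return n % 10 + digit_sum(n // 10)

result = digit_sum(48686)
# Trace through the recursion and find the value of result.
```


digit_sum(48686)
= 6 + digit_sum(4868)
= 6 + 8 + digit_sum(486)
= 6 + 8 + 6 + digit_sum(48)
= 6 + 8 + 6 + 8 + digit_sum(4)
= 6 + 8 + 6 + 8 + 4 + digit_sum(0)
= 6 + 8 + 6 + 8 + 4 + 0
= 32


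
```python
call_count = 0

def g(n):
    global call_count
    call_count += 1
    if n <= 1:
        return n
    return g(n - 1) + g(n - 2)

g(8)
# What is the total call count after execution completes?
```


g(8) calls g(7) and g(6); each non-base call branches into two more.
Let C(k) = total number of calls made by g(k), including the call to g(k) itself.
Base cases: C(0) = 1, C(1) = 1
Recurrence: C(k) = 1 + C(k-1) + C(k-2)
  C(2) = 1 + C(1) + C(0) = 1 + 1 + 1 = 3
  C(3) = 1 + C(2) + C(1) = 1 + 3 + 1 = 5
  C(4) = 1 + C(3) + C(2) = 1 + 5 + 3 = 9
  C(5) = 1 + C(4) + C(3) = 1 + 9 + 5 = 15
  C(6) = 1 + C(5) + C(4) = 1 + 15 + 9 = 25
  C(7) = 1 + C(6) + C(5) = 1 + 25 + 15 = 41
  C(8) = 1 + C(7) + C(6) = 1 + 41 + 25 = 67
Total calls = C(8) = 67


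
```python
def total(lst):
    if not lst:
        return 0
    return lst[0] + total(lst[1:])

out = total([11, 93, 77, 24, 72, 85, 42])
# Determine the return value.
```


total([11, 93, 77, 24, 72, 85, 42])
= 11 + total([93, 77, 24, 72, 85, 42])
= 11 + 93 + total([77, 24, 72, 85, 42])
= 11 + 93 + 77 + total([24, 72, 85, 42])
= 11 + 93 + 77 + 24 + total([72, 85, 42])
= 11 + 93 + 77 + 24 + 72 + total([85, 42])
= 11 + 93 + 77 + 24 + 72 + 85 + total([42])
= 11 + 93 + 77 + 24 + 72 + 85 + 42 + total([])
= 11 + 93 + 77 + 24 + 72 + 85 + 42 + 0
= 404


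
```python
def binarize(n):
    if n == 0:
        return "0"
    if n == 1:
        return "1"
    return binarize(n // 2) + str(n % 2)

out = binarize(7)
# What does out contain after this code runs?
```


binarize(7)
= binarize(3) + "1"
= binarize(1) + "1" + "1"
= "1" + "1" + "1"
= "111"


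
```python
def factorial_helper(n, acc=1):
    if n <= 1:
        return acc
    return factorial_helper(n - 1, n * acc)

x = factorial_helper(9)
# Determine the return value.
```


factorial_helper(9, 1)
= factorial_helper(8, 9 * 1) = factorial_helper(8, 9)
= factorial_helper(7, 8 * 9) = factorial_helper(7, 72)
= factorial_helper(6, 7 * 72) = factorial_helper(6, 504)
= factorial_helper(5, 6 * 504) = factorial_helper(5, 3024)
= factorial_helper(4, 5 * 3024) = factorial_helper(4, 15120)
= factorial_helper(3, 4 * 15120) = factorial_helper(3, 60480)
= factorial_helper(2, 3 * 60480) = factorial_helper(2, 181440)
= factorial_helper(1, 2 * 181440) = factorial_helper(1, 362880)
n <= 1, return acc = 362880


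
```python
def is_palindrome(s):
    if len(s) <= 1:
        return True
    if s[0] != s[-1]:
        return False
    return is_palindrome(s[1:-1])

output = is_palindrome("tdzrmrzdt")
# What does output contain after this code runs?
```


is_palindrome("tdzrmrzdt")
"tdzrmrzdt": s[0]='t' == s[-1]='t' -> is_palindrome("dzrmrzd")
"dzrmrzd": s[0]='d' == s[-1]='d' -> is_palindrome("zrmrz")
"zrmrz": s[0]='z' == s[-1]='z' -> is_palindrome("rmr")
"rmr": s[0]='r' == s[-1]='r' -> is_palindrome("m")
"m": len <= 1 -> True
= True


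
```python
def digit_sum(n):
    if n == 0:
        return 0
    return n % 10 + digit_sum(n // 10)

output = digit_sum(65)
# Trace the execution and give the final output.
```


digit_sum(65)
= 5 + digit_sum(6)
= 5 + 6 + digit_sum(0)
= 5 + 6 + 0
= 11


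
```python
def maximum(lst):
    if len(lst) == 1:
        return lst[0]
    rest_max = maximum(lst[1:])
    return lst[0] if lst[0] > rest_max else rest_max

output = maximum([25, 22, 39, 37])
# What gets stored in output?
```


maximum([25, 22, 39, 37])
= compare 25 with maximum([22, 39, 37])
= compare 22 with maximum([39, 37])
= compare 39 with maximum([37])
Base: maximum([37]) = 37
compare 39 with 37: max = 39
compare 22 with 39: max = 39
compare 25 with 39: max = 39
= 39


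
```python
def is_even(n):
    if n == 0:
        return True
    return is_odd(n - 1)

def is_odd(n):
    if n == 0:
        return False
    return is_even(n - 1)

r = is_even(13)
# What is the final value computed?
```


is_even(13)
= is_odd(12)
= is_even(11)
= is_odd(10)
= is_even(9)
= is_odd(8)
= is_even(7)
= is_odd(6)
= is_even(5)
= is_odd(4)
= is_even(3)
= is_odd(2)
= is_even(1)
= is_odd(0)
n == 0: return False
= False


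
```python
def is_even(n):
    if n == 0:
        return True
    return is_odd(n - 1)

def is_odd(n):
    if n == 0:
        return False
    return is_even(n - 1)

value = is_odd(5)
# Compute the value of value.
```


is_odd(5)
= is_even(4)
= is_odd(3)
= is_even(2)
= is_odd(1)
= is_even(0)
n == 0: return True
= True


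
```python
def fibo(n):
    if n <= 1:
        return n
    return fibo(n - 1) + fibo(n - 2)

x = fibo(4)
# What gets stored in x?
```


fibo(4)
= fibo(3) + fibo(2)
= (fibo(2) + fibo(1)) + fibo(2)
Computing bottom-up: fibo(0)=0, fibo(1)=1, fibo(2)=1, fibo(3)=2, fibo(4)=3
= 3


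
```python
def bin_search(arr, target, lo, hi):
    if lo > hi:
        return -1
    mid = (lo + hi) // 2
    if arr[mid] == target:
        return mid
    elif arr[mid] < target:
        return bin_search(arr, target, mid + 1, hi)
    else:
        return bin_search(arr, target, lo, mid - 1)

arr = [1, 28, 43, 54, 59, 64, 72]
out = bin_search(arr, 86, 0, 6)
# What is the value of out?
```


bin_search(arr, 86, 0, 6)
lo=0, hi=6, mid=3, arr[mid]=54
54 < 86, search right half
lo=4, hi=6, mid=5, arr[mid]=64
64 < 86, search right half
lo=6, hi=6, mid=6, arr[mid]=72
72 < 86, search right half
lo > hi, target not found, return -1
= -1


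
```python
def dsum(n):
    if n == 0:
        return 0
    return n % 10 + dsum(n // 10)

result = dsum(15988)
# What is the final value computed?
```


dsum(15988)
= 8 + dsum(1598)
= 8 + 8 + dsum(159)
= 8 + 8 + 9 + dsum(15)
= 8 + 8 + 9 + 5 + dsum(1)
= 8 + 8 + 9 + 5 + 1 + dsum(0)
= 8 + 8 + 9 + 5 + 1 + 0
= 31


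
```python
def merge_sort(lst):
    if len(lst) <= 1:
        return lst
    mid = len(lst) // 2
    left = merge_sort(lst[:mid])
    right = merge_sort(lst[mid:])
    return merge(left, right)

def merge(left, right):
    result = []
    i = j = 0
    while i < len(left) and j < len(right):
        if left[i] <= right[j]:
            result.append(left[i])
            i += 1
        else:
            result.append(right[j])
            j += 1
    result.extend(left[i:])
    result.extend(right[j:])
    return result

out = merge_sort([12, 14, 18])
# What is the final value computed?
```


merge_sort([12, 14, 18])
Split into [12] and [14, 18]
Left sorted: [12]
Right sorted: [14, 18]
Merge [12] and [14, 18]
= [12, 14, 18]


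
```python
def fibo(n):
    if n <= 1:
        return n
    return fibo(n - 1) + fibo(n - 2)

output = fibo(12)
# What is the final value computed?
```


fibo(12)
= fibo(11) + fibo(10)
= (fibo(10) + fibo(9)) + fibo(10)
Computing bottom-up: fibo(0)=0, fibo(1)=1, fibo(2)=1, fibo(3)=2, fibo(4)=3, fibo(5)=5, fibo(6)=8, fibo(7)=13, fibo(8)=21, fibo(9)=34, fibo(10)=55, fibo(11)=89, fibo(12)=144
= 144


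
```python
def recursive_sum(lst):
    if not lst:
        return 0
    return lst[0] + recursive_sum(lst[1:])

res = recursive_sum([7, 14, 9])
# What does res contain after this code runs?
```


recursive_sum([7, 14, 9])
= 7 + recursive_sum([14, 9])
= 7 + 14 + recursive_sum([9])
= 7 + 14 + 9 + recursive_sum([])
= 7 + 14 + 9 + 0
= 30


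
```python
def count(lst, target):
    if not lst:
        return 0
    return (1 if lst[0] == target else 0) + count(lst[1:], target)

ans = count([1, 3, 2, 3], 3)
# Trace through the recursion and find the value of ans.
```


count([1, 3, 2, 3], 3)
lst[0]=1 != 3: 0 + count([3, 2, 3], 3)
lst[0]=3 == 3: 1 + count([2, 3], 3)
lst[0]=2 != 3: 0 + count([3], 3)
lst[0]=3 == 3: 1 + count([], 3)
= 2


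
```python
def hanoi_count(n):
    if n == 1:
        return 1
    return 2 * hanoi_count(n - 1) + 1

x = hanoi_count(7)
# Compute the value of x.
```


hanoi_count(7)
= 2 * hanoi_count(6) + 1
= 2 * (2 * hanoi_count(5) + 1) + 1
= 2 * (2 * (2 * hanoi_count(4) + 1) + 1) + 1
= 2 * (2 * (2 * (2 * hanoi_count(3) + 1) + 1) + 1) + 1
= 2 * (2 * (2 * (2 * (2 * hanoi_count(2) + 1) + 1) + 1) + 1) + 1
= 2 * (2 * (2 * (2 * (2 * (2 * hanoi_count(1) + 1) + 1) + 1) + 1) + 1) + 1
Now compute bottom-up:
hanoi_count(1) = 1
hanoi_count(2) = 2 * 1 + 1 = 3
hanoi_count(3) = 2 * 3 + 1 = 7
hanoi_count(4) = 2 * 7 + 1 = 15
hanoi_count(5) = 2 * 15 + 1 = 31
hanoi_count(6) = 2 * 31 + 1 = 63
hanoi_count(7) = 2 * 63 + 1 = 127
= 127


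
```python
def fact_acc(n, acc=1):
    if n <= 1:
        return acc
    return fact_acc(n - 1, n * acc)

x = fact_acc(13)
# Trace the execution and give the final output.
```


fact_acc(13, 1)
= fact_acc(12, 13 * 1) = fact_acc(12, 13)
= fact_acc(11, 12 * 13) = fact_acc(11, 156)
= fact_acc(10, 11 * 156) = fact_acc(10, 1716)
= fact_acc(9, 10 * 1716) = fact_acc(9, 17160)
= fact_acc(8, 9 * 17160) = fact_acc(8, 154440)
= fact_acc(7, 8 * 154440) = fact_acc(7, 1235520)
= fact_acc(6, 7 * 1235520) = fact_acc(6, 8648640)
= fact_acc(5, 6 * 8648640) = fact_acc(5, 51891840)
= fact_acc(4, 5 * 51891840) = fact_acc(4, 259459200)
= fact_acc(3, 4 * 259459200) = fact_acc(3, 1037836800)
= fact_acc(2, 3 * 1037836800) = fact_acc(2, 3113510400)
= fact_acc(1, 2 * 3113510400) = fact_acc(1, 6227020800)
n <= 1, return acc = 6227020800


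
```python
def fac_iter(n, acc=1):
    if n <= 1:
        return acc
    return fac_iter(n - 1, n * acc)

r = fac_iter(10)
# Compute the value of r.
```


fac_iter(10, 1)
= fac_iter(9, 10 * 1) = fac_iter(9, 10)
= fac_iter(8, 9 * 10) = fac_iter(8, 90)
= fac_iter(7, 8 * 90) = fac_iter(7, 720)
= fac_iter(6, 7 * 720) = fac_iter(6, 5040)
= fac_iter(5, 6 * 5040) = fac_iter(5, 30240)
= fac_iter(4, 5 * 30240) = fac_iter(4, 151200)
= fac_iter(3, 4 * 151200) = fac_iter(3, 604800)
= fac_iter(2, 3 * 604800) = fac_iter(2, 1814400)
= fac_iter(1, 2 * 1814400) = fac_iter(1, 3628800)
n <= 1, return acc = 3628800


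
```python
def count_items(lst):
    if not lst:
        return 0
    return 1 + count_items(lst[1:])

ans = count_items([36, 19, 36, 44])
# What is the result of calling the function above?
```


count_items([36, 19, 36, 44])
= 1 + count_items([19, 36, 44])
= 1 + 1 + count_items([36, 44])
= 1 + 1 + 1 + count_items([44])
= 1 + 1 + 1 + 1 + count_items([])
= 1 + 1 + 1 + 1 + 0
= 4


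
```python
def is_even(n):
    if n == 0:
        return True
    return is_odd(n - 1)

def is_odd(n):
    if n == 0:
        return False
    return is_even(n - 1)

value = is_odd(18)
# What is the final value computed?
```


is_odd(18)
= is_even(17)
= is_odd(16)
= is_even(15)
= is_odd(14)
= is_even(13)
= is_odd(12)
= is_even(11)
= is_odd(10)
= is_even(9)
= is_odd(8)
= is_even(7)
= is_odd(6)
= is_even(5)
= is_odd(4)
= is_even(3)
= is_odd(2)
= is_even(1)
= is_odd(0)
n == 0: return False
= False


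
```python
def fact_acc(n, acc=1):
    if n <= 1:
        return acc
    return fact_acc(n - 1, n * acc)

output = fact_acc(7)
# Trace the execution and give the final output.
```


fact_acc(7, 1)
= fact_acc(6, 7 * 1) = fact_acc(6, 7)
= fact_acc(5, 6 * 7) = fact_acc(5, 42)
= fact_acc(4, 5 * 42) = fact_acc(4, 210)
= fact_acc(3, 4 * 210) = fact_acc(3, 840)
= fact_acc(2, 3 * 840) = fact_acc(2, 2520)
= fact_acc(1, 2 * 2520) = fact_acc(1, 5040)
n <= 1, return acc = 5040


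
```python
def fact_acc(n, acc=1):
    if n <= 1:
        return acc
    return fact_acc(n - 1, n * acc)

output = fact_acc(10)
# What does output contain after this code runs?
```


fact_acc(10, 1)
= fact_acc(9, 10 * 1) = fact_acc(9, 10)
= fact_acc(8, 9 * 10) = fact_acc(8, 90)
= fact_acc(7, 8 * 90) = fact_acc(7, 720)
= fact_acc(6, 7 * 720) = fact_acc(6, 5040)
= fact_acc(5, 6 * 5040) = fact_acc(5, 30240)
= fact_acc(4, 5 * 30240) = fact_acc(4, 151200)
= fact_acc(3, 4 * 151200) = fact_acc(3, 604800)
= fact_acc(2, 3 * 604800) = fact_acc(2, 1814400)
= fact_acc(1, 2 * 1814400) = fact_acc(1, 3628800)
n <= 1, return acc = 3628800


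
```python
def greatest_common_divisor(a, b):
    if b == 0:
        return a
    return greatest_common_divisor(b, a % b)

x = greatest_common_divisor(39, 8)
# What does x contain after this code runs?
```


greatest_common_divisor(39, 8)
= greatest_common_divisor(8, 39 % 8) = greatest_common_divisor(8, 7)
= greatest_common_divisor(7, 8 % 7) = greatest_common_divisor(7, 1)
= greatest_common_divisor(1, 7 % 1) = greatest_common_divisor(1, 0)
b == 0, return a = 1


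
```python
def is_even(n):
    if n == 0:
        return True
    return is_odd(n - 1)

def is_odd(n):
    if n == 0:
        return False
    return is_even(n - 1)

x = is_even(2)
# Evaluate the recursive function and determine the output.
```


is_even(2)
= is_odd(1)
= is_even(0)
n == 0: return True
= True


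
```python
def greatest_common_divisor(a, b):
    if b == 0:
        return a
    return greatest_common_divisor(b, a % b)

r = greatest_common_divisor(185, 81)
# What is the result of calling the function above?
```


greatest_common_divisor(185, 81)
= greatest_common_divisor(81, 185 % 81) = greatest_common_divisor(81, 23)
= greatest_common_divisor(23, 81 % 23) = greatest_common_divisor(23, 12)
= greatest_common_divisor(12, 23 % 12) = greatest_common_divisor(12, 11)
= greatest_common_divisor(11, 12 % 11) = greatest_common_divisor(11, 1)
= greatest_common_divisor(1, 11 % 1) = greatest_common_divisor(1, 0)
b == 0, return a = 1


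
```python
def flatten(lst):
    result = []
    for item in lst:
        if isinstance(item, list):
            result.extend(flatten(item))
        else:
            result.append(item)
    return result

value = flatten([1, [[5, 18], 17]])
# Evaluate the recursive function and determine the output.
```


flatten([1, [[5, 18], 17]])
Processing each element:
  1 is not a list -> append 1
  [[5, 18], 17] is a list -> flatten recursively -> [5, 18, 17]
= [1, 5, 18, 17]


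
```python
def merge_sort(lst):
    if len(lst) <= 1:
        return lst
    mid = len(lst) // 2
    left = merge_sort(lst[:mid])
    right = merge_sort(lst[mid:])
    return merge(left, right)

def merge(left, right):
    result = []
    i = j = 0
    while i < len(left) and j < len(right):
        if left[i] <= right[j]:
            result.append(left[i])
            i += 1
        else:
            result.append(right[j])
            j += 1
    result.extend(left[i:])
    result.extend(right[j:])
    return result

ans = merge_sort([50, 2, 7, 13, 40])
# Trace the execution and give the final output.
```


merge_sort([50, 2, 7, 13, 40])
Split into [50, 2] and [7, 13, 40]
Left sorted: [2, 50]
Right sorted: [7, 13, 40]
Merge [2, 50] and [7, 13, 40]
= [2, 7, 13, 40, 50]


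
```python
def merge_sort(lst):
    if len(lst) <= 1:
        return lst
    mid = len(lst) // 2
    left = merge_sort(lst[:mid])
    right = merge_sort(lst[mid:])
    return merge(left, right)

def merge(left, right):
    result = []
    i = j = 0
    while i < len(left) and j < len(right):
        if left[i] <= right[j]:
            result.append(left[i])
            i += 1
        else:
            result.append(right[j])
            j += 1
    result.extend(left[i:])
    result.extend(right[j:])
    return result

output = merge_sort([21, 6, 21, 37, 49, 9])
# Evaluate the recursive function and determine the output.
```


merge_sort([21, 6, 21, 37, 49, 9])
Split into [21, 6, 21] and [37, 49, 9]
Left sorted: [6, 21, 21]
Right sorted: [9, 37, 49]
Merge [6, 21, 21] and [9, 37, 49]
= [6, 9, 21, 21, 37, 49]


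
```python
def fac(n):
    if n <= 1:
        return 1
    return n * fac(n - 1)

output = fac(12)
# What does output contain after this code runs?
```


fac(12)
= 12 * fac(11)
= 12 * 11 * fac(10)
= 12 * 11 * 10 * fac(9)
= 12 * 11 * 10 * 9 * fac(8)
= 12 * 11 * 10 * 9 * 8 * fac(7)
= 12 * 11 * 10 * 9 * 8 * 7 * fac(6)
= 12 * 11 * 10 * 9 * 8 * 7 * 6 * fac(5)
= 12 * 11 * 10 * 9 * 8 * 7 * 6 * 5 * fac(4)
= 12 * 11 * 10 * 9 * 8 * 7 * 6 * 5 * 4 * fac(3)
= 12 * 11 * 10 * 9 * 8 * 7 * 6 * 5 * 4 * 3 * fac(2)
= 12 * 11 * 10 * 9 * 8 * 7 * 6 * 5 * 4 * 3 * 2 * fac(1)
= 12 * 11 * 10 * 9 * 8 * 7 * 6 * 5 * 4 * 3 * 2 * 1
= 479001600


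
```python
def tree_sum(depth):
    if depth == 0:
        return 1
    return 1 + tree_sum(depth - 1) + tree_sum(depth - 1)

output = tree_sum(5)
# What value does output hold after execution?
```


tree_sum(5)
= 1 + tree_sum(4) + tree_sum(4)
= 1 + 2 * tree_sum(4)
tree_sum(k) = 2^(k+1) - 1
tree_sum(0) = 1
tree_sum(1) = 3
tree_sum(2) = 7
tree_sum(3) = 15
tree_sum(4) = 31
tree_sum(5) = 2^6 - 1 = 63


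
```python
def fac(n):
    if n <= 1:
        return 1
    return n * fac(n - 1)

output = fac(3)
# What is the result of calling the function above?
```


fac(3)
= 3 * fac(2)
= 3 * 2 * fac(1)
= 3 * 2 * 1
= 6


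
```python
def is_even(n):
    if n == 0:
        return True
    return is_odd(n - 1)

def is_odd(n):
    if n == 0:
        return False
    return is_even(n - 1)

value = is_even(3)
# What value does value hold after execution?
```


is_even(3)
= is_odd(2)
= is_even(1)
= is_odd(0)
n == 0: return False
= False


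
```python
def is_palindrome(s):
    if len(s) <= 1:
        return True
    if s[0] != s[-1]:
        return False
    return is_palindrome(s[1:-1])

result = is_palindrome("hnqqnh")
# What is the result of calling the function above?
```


is_palindrome("hnqqnh")
"hnqqnh": s[0]='h' == s[-1]='h' -> is_palindrome("nqqn")
"nqqn": s[0]='n' == s[-1]='n' -> is_palindrome("qq")
"qq": s[0]='q' == s[-1]='q' -> is_palindrome("")
"": len <= 1 -> True
= True


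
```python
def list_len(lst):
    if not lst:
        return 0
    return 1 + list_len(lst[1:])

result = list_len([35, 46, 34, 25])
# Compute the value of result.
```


list_len([35, 46, 34, 25])
= 1 + list_len([46, 34, 25])
= 1 + 1 + list_len([34, 25])
= 1 + 1 + 1 + list_len([25])
= 1 + 1 + 1 + 1 + list_len([])
= 1 + 1 + 1 + 1 + 0
= 4


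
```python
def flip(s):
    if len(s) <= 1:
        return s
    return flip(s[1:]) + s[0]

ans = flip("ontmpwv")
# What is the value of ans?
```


flip("ontmpwv")
= flip("ntmpwv") + "o"
= flip("tmpwv") + "n" + "o"
= flip("mpwv") + "t" + "n" + "o"
= flip("pwv") + "m" + "t" + "n" + "o"
= flip("wv") + "p" + "m" + "t" + "n" + "o"
= flip("v") + "w" + "p" + "m" + "t" + "n" + "o"
= "v" + "w" + "p" + "m" + "t" + "n" + "o"
= "vwpmtno"


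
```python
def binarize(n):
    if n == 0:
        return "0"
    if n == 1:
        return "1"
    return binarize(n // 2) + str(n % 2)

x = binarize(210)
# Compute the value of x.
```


binarize(210)
= binarize(105) + "0"
= binarize(52) + "1" + "0"
= binarize(26) + "0" + "1" + "0"
= binarize(13) + "0" + "0" + "1" + "0"
= binarize(6) + "1" + "0" + "0" + "1" + "0"
= binarize(3) + "0" + "1" + "0" + "0" + "1" + "0"
= binarize(1) + "1" + "0" + "1" + "0" + "0" + "1" + "0"
= "1" + "1" + "0" + "1" + "0" + "0" + "1" + "0"
= "11010010"


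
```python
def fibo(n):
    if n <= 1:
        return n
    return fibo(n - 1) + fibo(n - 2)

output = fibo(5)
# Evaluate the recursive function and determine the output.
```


fibo(5)
= fibo(4) + fibo(3)
= (fibo(3) + fibo(2)) + fibo(3)
Computing bottom-up: fibo(0)=0, fibo(1)=1, fibo(2)=1, fibo(3)=2, fibo(4)=3, fibo(5)=5
= 5


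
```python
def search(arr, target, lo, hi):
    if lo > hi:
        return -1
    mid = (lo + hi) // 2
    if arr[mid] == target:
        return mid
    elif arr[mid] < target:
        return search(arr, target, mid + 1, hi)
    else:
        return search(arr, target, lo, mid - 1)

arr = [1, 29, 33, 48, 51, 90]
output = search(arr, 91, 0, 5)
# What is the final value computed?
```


search(arr, 91, 0, 5)
lo=0, hi=5, mid=2, arr[mid]=33
33 < 91, search right half
lo=3, hi=5, mid=4, arr[mid]=51
51 < 91, search right half
lo=5, hi=5, mid=5, arr[mid]=90
90 < 91, search right half
lo > hi, target not found, return -1
= -1


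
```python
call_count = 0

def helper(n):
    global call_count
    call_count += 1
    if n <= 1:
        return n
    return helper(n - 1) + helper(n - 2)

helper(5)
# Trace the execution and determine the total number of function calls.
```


helper(5) calls helper(4) and helper(3); each non-base call branches into two more.
Let C(k) = total number of calls made by helper(k), including the call to helper(k) itself.
Base cases: C(0) = 1, C(1) = 1
Recurrence: C(k) = 1 + C(k-1) + C(k-2)
  C(2) = 1 + C(1) + C(0) = 1 + 1 + 1 = 3
  C(3) = 1 + C(2) + C(1) = 1 + 3 + 1 = 5
  C(4) = 1 + C(3) + C(2) = 1 + 5 + 3 = 9
  C(5) = 1 + C(4) + C(3) = 1 + 9 + 5 = 15
Total calls = C(5) = 15


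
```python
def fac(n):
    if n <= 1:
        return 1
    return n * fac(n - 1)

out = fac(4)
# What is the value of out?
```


fac(4)
= 4 * fac(3)
= 4 * 3 * fac(2)
= 4 * 3 * 2 * fac(1)
= 4 * 3 * 2 * 1
= 24


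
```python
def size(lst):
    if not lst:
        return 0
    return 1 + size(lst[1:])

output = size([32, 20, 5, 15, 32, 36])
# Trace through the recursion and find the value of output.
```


size([32, 20, 5, 15, 32, 36])
= 1 + size([20, 5, 15, 32, 36])
= 1 + 1 + size([5, 15, 32, 36])
= 1 + 1 + 1 + size([15, 32, 36])
= 1 + 1 + 1 + 1 + size([32, 36])
= 1 + 1 + 1 + 1 + 1 + size([36])
= 1 + 1 + 1 + 1 + 1 + 1 + size([])
= 1 + 1 + 1 + 1 + 1 + 1 + 0
= 6


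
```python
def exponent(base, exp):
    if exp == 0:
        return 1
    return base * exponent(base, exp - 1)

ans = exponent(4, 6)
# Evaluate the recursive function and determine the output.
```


exponent(4, 6)
= 4 * exponent(4, 5)
= 4 * 4 * exponent(4, 4)
= 4 * 4 * 4 * exponent(4, 3)
= 4 * 4 * 4 * 4 * exponent(4, 2)
= 4 * 4 * 4 * 4 * 4 * exponent(4, 1)
= 4 * 4 * 4 * 4 * 4 * 4 * exponent(4, 0)
= 4 * 4 * 4 * 4 * 4 * 4 * 1
= 4096


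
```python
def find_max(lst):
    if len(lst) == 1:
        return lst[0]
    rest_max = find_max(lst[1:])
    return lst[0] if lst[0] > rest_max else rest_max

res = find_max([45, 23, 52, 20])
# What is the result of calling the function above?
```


find_max([45, 23, 52, 20])
= compare 45 with find_max([23, 52, 20])
= compare 23 with find_max([52, 20])
= compare 52 with find_max([20])
Base: find_max([20]) = 20
compare 52 with 20: max = 52
compare 23 with 52: max = 52
compare 45 with 52: max = 52
= 52


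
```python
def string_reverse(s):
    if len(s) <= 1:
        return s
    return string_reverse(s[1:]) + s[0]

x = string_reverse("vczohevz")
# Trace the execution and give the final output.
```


string_reverse("vczohevz")
= string_reverse("czohevz") + "v"
= string_reverse("zohevz") + "c" + "v"
= string_reverse("ohevz") + "z" + "c" + "v"
= string_reverse("hevz") + "o" + "z" + "c" + "v"
= string_reverse("evz") + "h" + "o" + "z" + "c" + "v"
= string_reverse("vz") + "e" + "h" + "o" + "z" + "c" + "v"
= string_reverse("z") + "v" + "e" + "h" + "o" + "z" + "c" + "v"
= "z" + "v" + "e" + "h" + "o" + "z" + "c" + "v"
= "zvehozcv"


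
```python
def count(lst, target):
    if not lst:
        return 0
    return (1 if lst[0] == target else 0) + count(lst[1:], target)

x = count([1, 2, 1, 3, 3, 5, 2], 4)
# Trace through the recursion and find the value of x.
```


count([1, 2, 1, 3, 3, 5, 2], 4)
lst[0]=1 != 4: 0 + count([2, 1, 3, 3, 5, 2], 4)
lst[0]=2 != 4: 0 + count([1, 3, 3, 5, 2], 4)
lst[0]=1 != 4: 0 + count([3, 3, 5, 2], 4)
lst[0]=3 != 4: 0 + count([3, 5, 2], 4)
lst[0]=3 != 4: 0 + count([5, 2], 4)
lst[0]=5 != 4: 0 + count([2], 4)
lst[0]=2 != 4: 0 + count([], 4)
= 0


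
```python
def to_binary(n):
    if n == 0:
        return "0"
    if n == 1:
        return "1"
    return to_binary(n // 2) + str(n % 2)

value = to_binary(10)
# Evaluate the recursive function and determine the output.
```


to_binary(10)
= to_binary(5) + "0"
= to_binary(2) + "1" + "0"
= to_binary(1) + "0" + "1" + "0"
= "1" + "0" + "1" + "0"
= "1010"


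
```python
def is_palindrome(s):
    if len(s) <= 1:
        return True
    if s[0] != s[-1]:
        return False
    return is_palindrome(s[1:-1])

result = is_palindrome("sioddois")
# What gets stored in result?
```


is_palindrome("sioddois")
"sioddois": s[0]='s' == s[-1]='s' -> is_palindrome("ioddoi")
"ioddoi": s[0]='i' == s[-1]='i' -> is_palindrome("oddo")
"oddo": s[0]='o' == s[-1]='o' -> is_palindrome("dd")
"dd": s[0]='d' == s[-1]='d' -> is_palindrome("")
"": len <= 1 -> True
= True


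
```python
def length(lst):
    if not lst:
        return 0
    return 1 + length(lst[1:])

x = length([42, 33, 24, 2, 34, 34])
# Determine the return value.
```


length([42, 33, 24, 2, 34, 34])
= 1 + length([33, 24, 2, 34, 34])
= 1 + 1 + length([24, 2, 34, 34])
= 1 + 1 + 1 + length([2, 34, 34])
= 1 + 1 + 1 + 1 + length([34, 34])
= 1 + 1 + 1 + 1 + 1 + length([34])
= 1 + 1 + 1 + 1 + 1 + 1 + length([])
= 1 + 1 + 1 + 1 + 1 + 1 + 0
= 6


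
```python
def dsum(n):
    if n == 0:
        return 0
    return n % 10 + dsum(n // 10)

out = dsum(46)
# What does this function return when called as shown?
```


dsum(46)
= 6 + dsum(4)
= 6 + 4 + dsum(0)
= 6 + 4 + 0
= 10


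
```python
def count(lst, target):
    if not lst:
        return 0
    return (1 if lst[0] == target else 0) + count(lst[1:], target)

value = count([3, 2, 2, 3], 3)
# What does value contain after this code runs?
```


count([3, 2, 2, 3], 3)
lst[0]=3 == 3: 1 + count([2, 2, 3], 3)
lst[0]=2 != 3: 0 + count([2, 3], 3)
lst[0]=2 != 3: 0 + count([3], 3)
lst[0]=3 == 3: 1 + count([], 3)
= 2


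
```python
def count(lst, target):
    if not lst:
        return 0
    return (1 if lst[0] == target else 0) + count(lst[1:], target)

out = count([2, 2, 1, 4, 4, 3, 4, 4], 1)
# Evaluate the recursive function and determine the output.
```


count([2, 2, 1, 4, 4, 3, 4, 4], 1)
lst[0]=2 != 1: 0 + count([2, 1, 4, 4, 3, 4, 4], 1)
lst[0]=2 != 1: 0 + count([1, 4, 4, 3, 4, 4], 1)
lst[0]=1 == 1: 1 + count([4, 4, 3, 4, 4], 1)
lst[0]=4 != 1: 0 + count([4, 3, 4, 4], 1)
lst[0]=4 != 1: 0 + count([3, 4, 4], 1)
lst[0]=3 != 1: 0 + count([4, 4], 1)
lst[0]=4 != 1: 0 + count([4], 1)
lst[0]=4 != 1: 0 + count([], 1)
= 1


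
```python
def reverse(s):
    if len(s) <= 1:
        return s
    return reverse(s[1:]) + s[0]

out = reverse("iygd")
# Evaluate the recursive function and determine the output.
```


reverse("iygd")
= reverse("ygd") + "i"
= reverse("gd") + "y" + "i"
= reverse("d") + "g" + "y" + "i"
= "d" + "g" + "y" + "i"
= "dgyi"
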